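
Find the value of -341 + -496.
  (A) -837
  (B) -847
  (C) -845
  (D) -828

-341 + -496 = -837
A) -837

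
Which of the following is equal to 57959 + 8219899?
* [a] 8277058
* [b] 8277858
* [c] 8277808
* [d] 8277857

57959 + 8219899 = 8277858
b) 8277858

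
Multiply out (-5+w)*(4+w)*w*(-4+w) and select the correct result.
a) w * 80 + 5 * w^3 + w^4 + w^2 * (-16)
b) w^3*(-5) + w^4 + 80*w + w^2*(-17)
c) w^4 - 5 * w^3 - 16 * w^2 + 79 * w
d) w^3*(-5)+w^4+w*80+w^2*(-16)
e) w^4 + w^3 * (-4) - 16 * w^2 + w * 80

Expanding (-5+w)*(4+w)*w*(-4+w):
= w^3*(-5)+w^4+w*80+w^2*(-16)
d) w^3*(-5)+w^4+w*80+w^2*(-16)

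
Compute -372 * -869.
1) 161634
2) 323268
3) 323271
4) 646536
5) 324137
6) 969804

-372 * -869 = 323268
2) 323268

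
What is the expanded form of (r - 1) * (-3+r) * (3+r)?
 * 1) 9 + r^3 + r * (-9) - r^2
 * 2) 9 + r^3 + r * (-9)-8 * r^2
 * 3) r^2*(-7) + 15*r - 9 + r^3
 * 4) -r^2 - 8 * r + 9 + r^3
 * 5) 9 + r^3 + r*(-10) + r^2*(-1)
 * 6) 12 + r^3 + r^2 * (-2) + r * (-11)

Expanding (r - 1) * (-3+r) * (3+r):
= 9 + r^3 + r * (-9) - r^2
1) 9 + r^3 + r * (-9) - r^2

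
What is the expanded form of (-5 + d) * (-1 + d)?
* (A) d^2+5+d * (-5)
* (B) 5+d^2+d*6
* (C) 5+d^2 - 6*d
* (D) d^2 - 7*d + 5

Expanding (-5 + d) * (-1 + d):
= 5+d^2 - 6*d
C) 5+d^2 - 6*d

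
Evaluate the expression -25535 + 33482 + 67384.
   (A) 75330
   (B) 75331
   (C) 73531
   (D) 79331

First: -25535 + 33482 = 7947
Then: 7947 + 67384 = 75331
B) 75331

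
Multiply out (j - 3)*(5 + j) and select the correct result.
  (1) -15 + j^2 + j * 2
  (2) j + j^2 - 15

Expanding (j - 3)*(5 + j):
= -15 + j^2 + j * 2
1) -15 + j^2 + j * 2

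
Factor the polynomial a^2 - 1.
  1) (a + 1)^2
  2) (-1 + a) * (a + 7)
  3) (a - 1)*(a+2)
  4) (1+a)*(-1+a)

We need to factor a^2 - 1.
The factored form is (1+a)*(-1+a).
4) (1+a)*(-1+a)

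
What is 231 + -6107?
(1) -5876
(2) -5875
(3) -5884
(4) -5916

231 + -6107 = -5876
1) -5876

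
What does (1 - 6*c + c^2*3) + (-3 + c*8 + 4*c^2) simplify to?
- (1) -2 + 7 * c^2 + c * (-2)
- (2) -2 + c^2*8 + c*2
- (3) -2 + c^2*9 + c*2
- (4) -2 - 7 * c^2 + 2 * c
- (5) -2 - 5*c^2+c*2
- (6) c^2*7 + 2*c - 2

Adding the polynomials and combining like terms:
(1 - 6*c + c^2*3) + (-3 + c*8 + 4*c^2)
= c^2*7 + 2*c - 2
6) c^2*7 + 2*c - 2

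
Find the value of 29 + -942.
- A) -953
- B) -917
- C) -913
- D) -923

29 + -942 = -913
C) -913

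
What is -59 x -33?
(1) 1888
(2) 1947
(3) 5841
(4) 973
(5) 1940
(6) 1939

-59 * -33 = 1947
2) 1947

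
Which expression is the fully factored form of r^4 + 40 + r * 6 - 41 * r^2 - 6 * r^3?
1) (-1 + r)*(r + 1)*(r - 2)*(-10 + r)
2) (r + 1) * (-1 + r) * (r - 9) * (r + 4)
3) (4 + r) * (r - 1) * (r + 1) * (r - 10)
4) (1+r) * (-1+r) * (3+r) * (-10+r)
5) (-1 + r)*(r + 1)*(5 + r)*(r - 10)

We need to factor r^4 + 40 + r * 6 - 41 * r^2 - 6 * r^3.
The factored form is (4 + r) * (r - 1) * (r + 1) * (r - 10).
3) (4 + r) * (r - 1) * (r + 1) * (r - 10)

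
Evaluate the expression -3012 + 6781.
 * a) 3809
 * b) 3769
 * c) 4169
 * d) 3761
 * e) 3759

-3012 + 6781 = 3769
b) 3769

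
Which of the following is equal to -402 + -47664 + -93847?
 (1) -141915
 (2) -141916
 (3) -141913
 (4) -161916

First: -402 + -47664 = -48066
Then: -48066 + -93847 = -141913
3) -141913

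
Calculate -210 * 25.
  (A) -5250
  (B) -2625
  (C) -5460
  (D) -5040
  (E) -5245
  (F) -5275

-210 * 25 = -5250
A) -5250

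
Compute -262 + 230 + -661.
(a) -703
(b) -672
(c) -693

First: -262 + 230 = -32
Then: -32 + -661 = -693
c) -693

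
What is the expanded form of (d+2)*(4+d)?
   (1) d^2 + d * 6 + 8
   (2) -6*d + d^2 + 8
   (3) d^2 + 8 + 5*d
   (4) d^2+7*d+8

Expanding (d+2)*(4+d):
= d^2 + d * 6 + 8
1) d^2 + d * 6 + 8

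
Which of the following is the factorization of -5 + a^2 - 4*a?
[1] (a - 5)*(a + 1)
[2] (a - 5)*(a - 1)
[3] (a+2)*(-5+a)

We need to factor -5 + a^2 - 4*a.
The factored form is (a - 5)*(a + 1).
1) (a - 5)*(a + 1)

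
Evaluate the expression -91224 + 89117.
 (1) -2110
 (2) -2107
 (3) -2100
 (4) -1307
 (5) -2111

-91224 + 89117 = -2107
2) -2107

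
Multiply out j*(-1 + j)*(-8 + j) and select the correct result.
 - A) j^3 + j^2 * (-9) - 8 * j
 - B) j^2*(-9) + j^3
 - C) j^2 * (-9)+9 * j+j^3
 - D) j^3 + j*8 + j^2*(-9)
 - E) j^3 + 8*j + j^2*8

Expanding j*(-1 + j)*(-8 + j):
= j^3 + j*8 + j^2*(-9)
D) j^3 + j*8 + j^2*(-9)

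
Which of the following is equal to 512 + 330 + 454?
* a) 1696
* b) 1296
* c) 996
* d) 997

First: 512 + 330 = 842
Then: 842 + 454 = 1296
b) 1296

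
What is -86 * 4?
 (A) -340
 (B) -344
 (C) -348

-86 * 4 = -344
B) -344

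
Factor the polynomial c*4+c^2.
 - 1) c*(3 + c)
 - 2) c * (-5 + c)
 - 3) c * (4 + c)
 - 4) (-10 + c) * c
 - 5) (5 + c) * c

We need to factor c*4+c^2.
The factored form is c * (4 + c).
3) c * (4 + c)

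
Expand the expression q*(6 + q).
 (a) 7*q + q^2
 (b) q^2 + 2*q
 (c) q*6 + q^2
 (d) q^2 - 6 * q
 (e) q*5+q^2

Expanding q*(6 + q):
= q*6 + q^2
c) q*6 + q^2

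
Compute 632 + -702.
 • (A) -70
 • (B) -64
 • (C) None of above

632 + -702 = -70
A) -70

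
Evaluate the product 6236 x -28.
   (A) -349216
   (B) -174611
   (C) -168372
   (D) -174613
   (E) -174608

6236 * -28 = -174608
E) -174608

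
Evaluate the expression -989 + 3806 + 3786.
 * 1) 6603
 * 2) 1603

First: -989 + 3806 = 2817
Then: 2817 + 3786 = 6603
1) 6603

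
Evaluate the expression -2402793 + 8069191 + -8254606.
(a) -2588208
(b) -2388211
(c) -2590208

First: -2402793 + 8069191 = 5666398
Then: 5666398 + -8254606 = -2588208
a) -2588208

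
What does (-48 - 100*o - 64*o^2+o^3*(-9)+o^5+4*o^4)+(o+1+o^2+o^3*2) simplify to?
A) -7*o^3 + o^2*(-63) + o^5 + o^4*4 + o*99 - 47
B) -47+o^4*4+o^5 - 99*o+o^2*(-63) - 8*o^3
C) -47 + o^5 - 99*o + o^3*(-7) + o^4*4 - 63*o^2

Adding the polynomials and combining like terms:
(-48 - 100*o - 64*o^2 + o^3*(-9) + o^5 + 4*o^4) + (o + 1 + o^2 + o^3*2)
= -47 + o^5 - 99*o + o^3*(-7) + o^4*4 - 63*o^2
C) -47 + o^5 - 99*o + o^3*(-7) + o^4*4 - 63*o^2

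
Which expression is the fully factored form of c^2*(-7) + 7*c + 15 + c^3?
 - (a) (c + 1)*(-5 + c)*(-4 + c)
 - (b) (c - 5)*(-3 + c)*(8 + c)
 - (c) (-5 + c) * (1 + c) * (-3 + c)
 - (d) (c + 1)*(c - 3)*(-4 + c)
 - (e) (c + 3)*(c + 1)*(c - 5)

We need to factor c^2*(-7) + 7*c + 15 + c^3.
The factored form is (-5 + c) * (1 + c) * (-3 + c).
c) (-5 + c) * (1 + c) * (-3 + c)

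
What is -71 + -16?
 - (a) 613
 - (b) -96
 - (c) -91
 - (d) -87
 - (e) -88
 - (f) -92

-71 + -16 = -87
d) -87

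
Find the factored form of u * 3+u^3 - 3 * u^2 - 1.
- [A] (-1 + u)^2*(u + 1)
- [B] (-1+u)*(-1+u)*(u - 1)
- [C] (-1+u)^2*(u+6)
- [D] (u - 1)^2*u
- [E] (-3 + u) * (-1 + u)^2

We need to factor u * 3+u^3 - 3 * u^2 - 1.
The factored form is (-1+u)*(-1+u)*(u - 1).
B) (-1+u)*(-1+u)*(u - 1)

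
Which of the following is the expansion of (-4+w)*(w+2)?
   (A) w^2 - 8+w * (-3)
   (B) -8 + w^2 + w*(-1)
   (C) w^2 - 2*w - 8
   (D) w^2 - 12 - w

Expanding (-4+w)*(w+2):
= w^2 - 2*w - 8
C) w^2 - 2*w - 8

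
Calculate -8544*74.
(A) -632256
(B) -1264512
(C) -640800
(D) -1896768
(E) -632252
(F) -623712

-8544 * 74 = -632256
A) -632256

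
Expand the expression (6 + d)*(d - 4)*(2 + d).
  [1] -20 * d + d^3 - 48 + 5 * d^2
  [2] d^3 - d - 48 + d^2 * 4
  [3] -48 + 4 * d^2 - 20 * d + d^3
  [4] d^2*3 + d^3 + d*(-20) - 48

Expanding (6 + d)*(d - 4)*(2 + d):
= -48 + 4 * d^2 - 20 * d + d^3
3) -48 + 4 * d^2 - 20 * d + d^3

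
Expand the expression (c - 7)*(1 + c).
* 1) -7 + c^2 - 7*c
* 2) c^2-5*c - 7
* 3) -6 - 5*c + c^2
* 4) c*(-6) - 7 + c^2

Expanding (c - 7)*(1 + c):
= c*(-6) - 7 + c^2
4) c*(-6) - 7 + c^2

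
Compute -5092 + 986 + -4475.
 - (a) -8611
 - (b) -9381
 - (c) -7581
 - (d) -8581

First: -5092 + 986 = -4106
Then: -4106 + -4475 = -8581
d) -8581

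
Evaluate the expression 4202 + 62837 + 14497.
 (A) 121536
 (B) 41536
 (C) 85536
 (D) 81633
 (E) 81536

First: 4202 + 62837 = 67039
Then: 67039 + 14497 = 81536
E) 81536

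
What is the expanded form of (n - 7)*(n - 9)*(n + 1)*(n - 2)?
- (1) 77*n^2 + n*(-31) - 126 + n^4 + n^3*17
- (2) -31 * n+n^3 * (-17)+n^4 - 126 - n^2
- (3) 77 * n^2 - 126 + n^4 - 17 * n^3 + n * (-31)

Expanding (n - 7)*(n - 9)*(n + 1)*(n - 2):
= 77 * n^2 - 126 + n^4 - 17 * n^3 + n * (-31)
3) 77 * n^2 - 126 + n^4 - 17 * n^3 + n * (-31)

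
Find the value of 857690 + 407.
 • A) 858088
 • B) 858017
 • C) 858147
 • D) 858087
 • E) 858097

857690 + 407 = 858097
E) 858097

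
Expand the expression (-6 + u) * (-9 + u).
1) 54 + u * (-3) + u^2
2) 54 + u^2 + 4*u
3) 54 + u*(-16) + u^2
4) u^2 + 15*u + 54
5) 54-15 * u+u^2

Expanding (-6 + u) * (-9 + u):
= 54-15 * u+u^2
5) 54-15 * u+u^2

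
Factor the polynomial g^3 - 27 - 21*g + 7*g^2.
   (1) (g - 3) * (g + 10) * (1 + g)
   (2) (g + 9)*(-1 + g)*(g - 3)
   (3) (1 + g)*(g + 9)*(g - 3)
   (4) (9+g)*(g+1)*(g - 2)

We need to factor g^3 - 27 - 21*g + 7*g^2.
The factored form is (1 + g)*(g + 9)*(g - 3).
3) (1 + g)*(g + 9)*(g - 3)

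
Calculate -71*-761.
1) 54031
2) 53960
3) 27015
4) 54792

-71 * -761 = 54031
1) 54031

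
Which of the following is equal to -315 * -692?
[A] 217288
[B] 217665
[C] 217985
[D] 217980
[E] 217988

-315 * -692 = 217980
D) 217980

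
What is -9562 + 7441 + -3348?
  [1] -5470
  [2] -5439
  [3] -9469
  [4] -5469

First: -9562 + 7441 = -2121
Then: -2121 + -3348 = -5469
4) -5469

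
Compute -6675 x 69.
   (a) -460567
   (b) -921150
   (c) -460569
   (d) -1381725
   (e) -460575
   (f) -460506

-6675 * 69 = -460575
e) -460575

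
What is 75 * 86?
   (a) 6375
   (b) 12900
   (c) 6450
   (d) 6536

75 * 86 = 6450
c) 6450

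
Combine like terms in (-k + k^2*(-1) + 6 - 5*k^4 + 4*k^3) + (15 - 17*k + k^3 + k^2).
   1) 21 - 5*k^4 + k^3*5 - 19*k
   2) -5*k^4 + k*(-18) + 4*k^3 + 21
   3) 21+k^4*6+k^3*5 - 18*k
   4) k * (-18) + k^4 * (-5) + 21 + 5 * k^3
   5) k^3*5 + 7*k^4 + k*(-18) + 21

Adding the polynomials and combining like terms:
(-k + k^2*(-1) + 6 - 5*k^4 + 4*k^3) + (15 - 17*k + k^3 + k^2)
= k * (-18) + k^4 * (-5) + 21 + 5 * k^3
4) k * (-18) + k^4 * (-5) + 21 + 5 * k^3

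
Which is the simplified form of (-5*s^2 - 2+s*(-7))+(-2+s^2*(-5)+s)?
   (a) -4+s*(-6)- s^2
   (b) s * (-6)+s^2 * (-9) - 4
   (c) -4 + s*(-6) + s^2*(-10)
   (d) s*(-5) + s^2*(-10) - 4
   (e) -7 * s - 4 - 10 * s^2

Adding the polynomials and combining like terms:
(-5*s^2 - 2 + s*(-7)) + (-2 + s^2*(-5) + s)
= -4 + s*(-6) + s^2*(-10)
c) -4 + s*(-6) + s^2*(-10)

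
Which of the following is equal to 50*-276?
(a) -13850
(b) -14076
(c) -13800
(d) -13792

50 * -276 = -13800
c) -13800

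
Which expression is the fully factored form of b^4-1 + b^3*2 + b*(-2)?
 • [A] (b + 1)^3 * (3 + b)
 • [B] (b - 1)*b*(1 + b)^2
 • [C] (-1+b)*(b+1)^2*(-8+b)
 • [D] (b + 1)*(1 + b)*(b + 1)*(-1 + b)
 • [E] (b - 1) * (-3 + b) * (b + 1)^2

We need to factor b^4-1 + b^3*2 + b*(-2).
The factored form is (b + 1)*(1 + b)*(b + 1)*(-1 + b).
D) (b + 1)*(1 + b)*(b + 1)*(-1 + b)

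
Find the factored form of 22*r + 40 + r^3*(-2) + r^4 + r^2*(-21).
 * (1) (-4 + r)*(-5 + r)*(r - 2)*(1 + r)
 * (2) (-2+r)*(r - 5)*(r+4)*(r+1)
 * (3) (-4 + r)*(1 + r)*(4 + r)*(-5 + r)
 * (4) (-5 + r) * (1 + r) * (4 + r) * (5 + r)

We need to factor 22*r + 40 + r^3*(-2) + r^4 + r^2*(-21).
The factored form is (-2+r)*(r - 5)*(r+4)*(r+1).
2) (-2+r)*(r - 5)*(r+4)*(r+1)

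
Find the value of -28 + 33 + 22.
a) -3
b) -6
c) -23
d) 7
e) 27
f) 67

First: -28 + 33 = 5
Then: 5 + 22 = 27
e) 27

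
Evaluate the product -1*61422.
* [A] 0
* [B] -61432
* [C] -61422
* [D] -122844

-1 * 61422 = -61422
C) -61422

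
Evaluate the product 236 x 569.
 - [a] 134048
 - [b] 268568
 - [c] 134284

236 * 569 = 134284
c) 134284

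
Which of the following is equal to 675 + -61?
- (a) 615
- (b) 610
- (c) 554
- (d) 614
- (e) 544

675 + -61 = 614
d) 614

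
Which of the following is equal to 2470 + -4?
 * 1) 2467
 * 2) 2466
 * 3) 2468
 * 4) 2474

2470 + -4 = 2466
2) 2466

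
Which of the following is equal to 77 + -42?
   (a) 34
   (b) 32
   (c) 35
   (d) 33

77 + -42 = 35
c) 35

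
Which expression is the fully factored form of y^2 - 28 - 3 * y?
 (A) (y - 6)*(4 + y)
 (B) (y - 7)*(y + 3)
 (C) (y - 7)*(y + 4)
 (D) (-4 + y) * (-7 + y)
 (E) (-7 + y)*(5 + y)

We need to factor y^2 - 28 - 3 * y.
The factored form is (y - 7)*(y + 4).
C) (y - 7)*(y + 4)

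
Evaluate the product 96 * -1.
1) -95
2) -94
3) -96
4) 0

96 * -1 = -96
3) -96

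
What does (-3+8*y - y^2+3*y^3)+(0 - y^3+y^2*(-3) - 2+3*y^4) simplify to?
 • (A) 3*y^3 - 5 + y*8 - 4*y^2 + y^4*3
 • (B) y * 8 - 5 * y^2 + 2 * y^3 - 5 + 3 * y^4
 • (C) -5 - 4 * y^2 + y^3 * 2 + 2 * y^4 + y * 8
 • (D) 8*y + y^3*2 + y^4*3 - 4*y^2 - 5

Adding the polynomials and combining like terms:
(-3 + 8*y - y^2 + 3*y^3) + (0 - y^3 + y^2*(-3) - 2 + 3*y^4)
= 8*y + y^3*2 + y^4*3 - 4*y^2 - 5
D) 8*y + y^3*2 + y^4*3 - 4*y^2 - 5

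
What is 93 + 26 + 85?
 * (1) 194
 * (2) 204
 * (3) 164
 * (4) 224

First: 93 + 26 = 119
Then: 119 + 85 = 204
2) 204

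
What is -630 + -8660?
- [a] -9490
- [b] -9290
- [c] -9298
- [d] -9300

-630 + -8660 = -9290
b) -9290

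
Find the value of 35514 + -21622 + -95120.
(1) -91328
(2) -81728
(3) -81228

First: 35514 + -21622 = 13892
Then: 13892 + -95120 = -81228
3) -81228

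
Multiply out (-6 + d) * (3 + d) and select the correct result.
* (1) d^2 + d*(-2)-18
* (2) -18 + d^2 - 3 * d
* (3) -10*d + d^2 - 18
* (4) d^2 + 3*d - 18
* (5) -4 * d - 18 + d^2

Expanding (-6 + d) * (3 + d):
= -18 + d^2 - 3 * d
2) -18 + d^2 - 3 * d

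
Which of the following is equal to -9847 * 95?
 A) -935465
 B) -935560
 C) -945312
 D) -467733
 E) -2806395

-9847 * 95 = -935465
A) -935465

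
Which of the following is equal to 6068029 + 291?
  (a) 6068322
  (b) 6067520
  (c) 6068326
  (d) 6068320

6068029 + 291 = 6068320
d) 6068320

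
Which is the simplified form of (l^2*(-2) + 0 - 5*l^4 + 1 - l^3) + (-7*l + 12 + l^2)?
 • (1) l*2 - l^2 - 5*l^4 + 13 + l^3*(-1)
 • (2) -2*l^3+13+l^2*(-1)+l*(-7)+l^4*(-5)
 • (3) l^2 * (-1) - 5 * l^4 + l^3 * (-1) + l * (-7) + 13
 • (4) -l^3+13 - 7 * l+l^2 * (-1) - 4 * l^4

Adding the polynomials and combining like terms:
(l^2*(-2) + 0 - 5*l^4 + 1 - l^3) + (-7*l + 12 + l^2)
= l^2 * (-1) - 5 * l^4 + l^3 * (-1) + l * (-7) + 13
3) l^2 * (-1) - 5 * l^4 + l^3 * (-1) + l * (-7) + 13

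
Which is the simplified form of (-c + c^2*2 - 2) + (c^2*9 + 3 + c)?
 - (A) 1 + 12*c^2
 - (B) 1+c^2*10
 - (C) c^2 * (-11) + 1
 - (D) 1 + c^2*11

Adding the polynomials and combining like terms:
(-c + c^2*2 - 2) + (c^2*9 + 3 + c)
= 1 + c^2*11
D) 1 + c^2*11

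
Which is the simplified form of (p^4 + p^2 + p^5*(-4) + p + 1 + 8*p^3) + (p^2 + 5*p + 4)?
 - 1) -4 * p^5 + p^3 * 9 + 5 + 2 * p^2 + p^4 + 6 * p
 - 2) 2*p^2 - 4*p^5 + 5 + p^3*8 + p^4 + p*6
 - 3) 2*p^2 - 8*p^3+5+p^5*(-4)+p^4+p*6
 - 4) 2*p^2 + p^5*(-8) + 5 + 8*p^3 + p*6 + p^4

Adding the polynomials and combining like terms:
(p^4 + p^2 + p^5*(-4) + p + 1 + 8*p^3) + (p^2 + 5*p + 4)
= 2*p^2 - 4*p^5 + 5 + p^3*8 + p^4 + p*6
2) 2*p^2 - 4*p^5 + 5 + p^3*8 + p^4 + p*6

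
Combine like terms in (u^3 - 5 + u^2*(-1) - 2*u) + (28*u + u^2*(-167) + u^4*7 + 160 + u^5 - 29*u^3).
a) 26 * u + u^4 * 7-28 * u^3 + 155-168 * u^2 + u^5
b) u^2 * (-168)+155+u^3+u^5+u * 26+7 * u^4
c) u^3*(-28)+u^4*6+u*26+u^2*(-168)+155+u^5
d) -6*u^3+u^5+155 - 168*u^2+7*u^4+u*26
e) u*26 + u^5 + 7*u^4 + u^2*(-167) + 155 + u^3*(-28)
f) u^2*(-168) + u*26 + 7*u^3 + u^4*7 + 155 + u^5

Adding the polynomials and combining like terms:
(u^3 - 5 + u^2*(-1) - 2*u) + (28*u + u^2*(-167) + u^4*7 + 160 + u^5 - 29*u^3)
= 26 * u + u^4 * 7-28 * u^3 + 155-168 * u^2 + u^5
a) 26 * u + u^4 * 7-28 * u^3 + 155-168 * u^2 + u^5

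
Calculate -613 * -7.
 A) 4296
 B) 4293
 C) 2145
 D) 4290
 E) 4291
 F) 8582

-613 * -7 = 4291
E) 4291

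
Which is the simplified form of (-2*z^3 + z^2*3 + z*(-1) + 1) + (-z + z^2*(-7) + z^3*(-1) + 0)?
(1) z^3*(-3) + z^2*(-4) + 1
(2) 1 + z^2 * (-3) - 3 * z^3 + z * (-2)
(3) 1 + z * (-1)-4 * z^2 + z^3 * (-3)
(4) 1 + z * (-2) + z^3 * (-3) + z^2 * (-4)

Adding the polynomials and combining like terms:
(-2*z^3 + z^2*3 + z*(-1) + 1) + (-z + z^2*(-7) + z^3*(-1) + 0)
= 1 + z * (-2) + z^3 * (-3) + z^2 * (-4)
4) 1 + z * (-2) + z^3 * (-3) + z^2 * (-4)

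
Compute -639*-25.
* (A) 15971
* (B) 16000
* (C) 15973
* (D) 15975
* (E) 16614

-639 * -25 = 15975
D) 15975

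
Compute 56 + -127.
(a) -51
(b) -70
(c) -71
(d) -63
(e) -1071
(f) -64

56 + -127 = -71
c) -71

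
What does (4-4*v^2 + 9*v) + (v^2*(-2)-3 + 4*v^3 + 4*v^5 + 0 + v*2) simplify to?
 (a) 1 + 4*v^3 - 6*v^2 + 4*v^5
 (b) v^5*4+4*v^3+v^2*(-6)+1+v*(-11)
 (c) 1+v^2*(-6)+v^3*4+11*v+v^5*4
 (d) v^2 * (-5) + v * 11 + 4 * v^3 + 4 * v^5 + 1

Adding the polynomials and combining like terms:
(4 - 4*v^2 + 9*v) + (v^2*(-2) - 3 + 4*v^3 + 4*v^5 + 0 + v*2)
= 1+v^2*(-6)+v^3*4+11*v+v^5*4
c) 1+v^2*(-6)+v^3*4+11*v+v^5*4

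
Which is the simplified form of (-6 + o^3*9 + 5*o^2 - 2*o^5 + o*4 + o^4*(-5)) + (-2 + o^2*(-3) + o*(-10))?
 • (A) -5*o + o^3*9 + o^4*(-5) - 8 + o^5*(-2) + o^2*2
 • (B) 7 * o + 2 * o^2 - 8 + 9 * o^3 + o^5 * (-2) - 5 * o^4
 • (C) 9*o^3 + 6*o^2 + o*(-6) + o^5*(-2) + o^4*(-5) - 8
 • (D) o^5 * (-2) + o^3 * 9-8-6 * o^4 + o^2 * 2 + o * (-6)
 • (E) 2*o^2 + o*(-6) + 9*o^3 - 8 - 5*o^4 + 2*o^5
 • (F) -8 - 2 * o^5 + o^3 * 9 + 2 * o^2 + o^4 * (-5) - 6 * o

Adding the polynomials and combining like terms:
(-6 + o^3*9 + 5*o^2 - 2*o^5 + o*4 + o^4*(-5)) + (-2 + o^2*(-3) + o*(-10))
= -8 - 2 * o^5 + o^3 * 9 + 2 * o^2 + o^4 * (-5) - 6 * o
F) -8 - 2 * o^5 + o^3 * 9 + 2 * o^2 + o^4 * (-5) - 6 * o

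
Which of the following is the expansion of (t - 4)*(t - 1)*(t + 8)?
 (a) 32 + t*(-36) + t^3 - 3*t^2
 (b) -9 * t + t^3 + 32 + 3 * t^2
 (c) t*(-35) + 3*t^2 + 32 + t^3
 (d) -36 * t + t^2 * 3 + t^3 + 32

Expanding (t - 4)*(t - 1)*(t + 8):
= -36 * t + t^2 * 3 + t^3 + 32
d) -36 * t + t^2 * 3 + t^3 + 32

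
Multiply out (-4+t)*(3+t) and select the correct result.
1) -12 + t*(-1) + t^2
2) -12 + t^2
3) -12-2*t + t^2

Expanding (-4+t)*(3+t):
= -12 + t*(-1) + t^2
1) -12 + t*(-1) + t^2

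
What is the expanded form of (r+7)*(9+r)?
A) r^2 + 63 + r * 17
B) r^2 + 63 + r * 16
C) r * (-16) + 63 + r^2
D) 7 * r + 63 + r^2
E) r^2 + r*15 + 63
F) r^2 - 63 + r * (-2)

Expanding (r+7)*(9+r):
= r^2 + 63 + r * 16
B) r^2 + 63 + r * 16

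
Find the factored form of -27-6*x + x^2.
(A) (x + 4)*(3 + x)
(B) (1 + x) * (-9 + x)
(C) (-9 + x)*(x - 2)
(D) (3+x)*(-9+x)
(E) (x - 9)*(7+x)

We need to factor -27-6*x + x^2.
The factored form is (3+x)*(-9+x).
D) (3+x)*(-9+x)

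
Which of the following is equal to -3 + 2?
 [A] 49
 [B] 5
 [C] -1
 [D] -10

-3 + 2 = -1
C) -1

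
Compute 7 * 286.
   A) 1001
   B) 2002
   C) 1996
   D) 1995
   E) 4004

7 * 286 = 2002
B) 2002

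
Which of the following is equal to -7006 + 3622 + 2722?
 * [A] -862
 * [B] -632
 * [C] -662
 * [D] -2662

First: -7006 + 3622 = -3384
Then: -3384 + 2722 = -662
C) -662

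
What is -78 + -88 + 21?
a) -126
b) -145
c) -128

First: -78 + -88 = -166
Then: -166 + 21 = -145
b) -145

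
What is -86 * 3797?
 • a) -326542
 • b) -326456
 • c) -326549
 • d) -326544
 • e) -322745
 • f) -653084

-86 * 3797 = -326542
a) -326542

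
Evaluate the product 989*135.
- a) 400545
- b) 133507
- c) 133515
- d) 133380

989 * 135 = 133515
c) 133515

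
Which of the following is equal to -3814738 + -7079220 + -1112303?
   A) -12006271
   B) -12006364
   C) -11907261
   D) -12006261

First: -3814738 + -7079220 = -10893958
Then: -10893958 + -1112303 = -12006261
D) -12006261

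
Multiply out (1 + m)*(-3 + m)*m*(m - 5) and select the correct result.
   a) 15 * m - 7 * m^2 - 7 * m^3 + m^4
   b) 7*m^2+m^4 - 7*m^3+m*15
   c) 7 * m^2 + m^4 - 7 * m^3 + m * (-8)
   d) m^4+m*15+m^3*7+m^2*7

Expanding (1 + m)*(-3 + m)*m*(m - 5):
= 7*m^2+m^4 - 7*m^3+m*15
b) 7*m^2+m^4 - 7*m^3+m*15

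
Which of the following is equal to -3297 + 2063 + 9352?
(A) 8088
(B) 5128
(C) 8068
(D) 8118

First: -3297 + 2063 = -1234
Then: -1234 + 9352 = 8118
D) 8118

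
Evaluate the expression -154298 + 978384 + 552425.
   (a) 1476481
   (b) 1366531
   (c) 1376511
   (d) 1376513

First: -154298 + 978384 = 824086
Then: 824086 + 552425 = 1376511
c) 1376511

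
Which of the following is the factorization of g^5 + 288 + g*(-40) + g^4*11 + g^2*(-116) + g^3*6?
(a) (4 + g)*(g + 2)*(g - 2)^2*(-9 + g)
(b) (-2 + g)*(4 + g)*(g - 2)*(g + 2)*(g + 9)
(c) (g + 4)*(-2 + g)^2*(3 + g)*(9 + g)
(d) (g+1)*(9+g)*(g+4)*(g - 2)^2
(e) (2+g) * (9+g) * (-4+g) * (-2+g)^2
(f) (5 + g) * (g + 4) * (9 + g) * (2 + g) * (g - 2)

We need to factor g^5 + 288 + g*(-40) + g^4*11 + g^2*(-116) + g^3*6.
The factored form is (-2 + g)*(4 + g)*(g - 2)*(g + 2)*(g + 9).
b) (-2 + g)*(4 + g)*(g - 2)*(g + 2)*(g + 9)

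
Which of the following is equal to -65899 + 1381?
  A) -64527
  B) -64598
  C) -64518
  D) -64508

-65899 + 1381 = -64518
C) -64518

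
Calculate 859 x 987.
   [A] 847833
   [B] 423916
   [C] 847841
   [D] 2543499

859 * 987 = 847833
A) 847833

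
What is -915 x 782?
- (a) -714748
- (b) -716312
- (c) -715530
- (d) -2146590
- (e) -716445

-915 * 782 = -715530
c) -715530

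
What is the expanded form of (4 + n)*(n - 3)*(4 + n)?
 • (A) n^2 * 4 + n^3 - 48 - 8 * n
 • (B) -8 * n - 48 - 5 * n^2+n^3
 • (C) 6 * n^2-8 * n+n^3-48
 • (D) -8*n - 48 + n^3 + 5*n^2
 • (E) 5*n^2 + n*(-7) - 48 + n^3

Expanding (4 + n)*(n - 3)*(4 + n):
= -8*n - 48 + n^3 + 5*n^2
D) -8*n - 48 + n^3 + 5*n^2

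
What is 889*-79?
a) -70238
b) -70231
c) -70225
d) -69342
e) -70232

889 * -79 = -70231
b) -70231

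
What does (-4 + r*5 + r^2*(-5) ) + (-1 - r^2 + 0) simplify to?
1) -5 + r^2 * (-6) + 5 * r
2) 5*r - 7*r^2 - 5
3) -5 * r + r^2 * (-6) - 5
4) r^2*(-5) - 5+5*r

Adding the polynomials and combining like terms:
(-4 + r*5 + r^2*(-5)) + (-1 - r^2 + 0)
= -5 + r^2 * (-6) + 5 * r
1) -5 + r^2 * (-6) + 5 * r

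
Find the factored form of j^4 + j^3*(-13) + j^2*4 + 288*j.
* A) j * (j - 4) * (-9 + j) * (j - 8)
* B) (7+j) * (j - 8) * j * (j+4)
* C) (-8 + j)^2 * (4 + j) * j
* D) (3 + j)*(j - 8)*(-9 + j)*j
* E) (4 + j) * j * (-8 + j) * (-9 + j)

We need to factor j^4 + j^3*(-13) + j^2*4 + 288*j.
The factored form is (4 + j) * j * (-8 + j) * (-9 + j).
E) (4 + j) * j * (-8 + j) * (-9 + j)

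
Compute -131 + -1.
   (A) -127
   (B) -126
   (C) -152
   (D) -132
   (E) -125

-131 + -1 = -132
D) -132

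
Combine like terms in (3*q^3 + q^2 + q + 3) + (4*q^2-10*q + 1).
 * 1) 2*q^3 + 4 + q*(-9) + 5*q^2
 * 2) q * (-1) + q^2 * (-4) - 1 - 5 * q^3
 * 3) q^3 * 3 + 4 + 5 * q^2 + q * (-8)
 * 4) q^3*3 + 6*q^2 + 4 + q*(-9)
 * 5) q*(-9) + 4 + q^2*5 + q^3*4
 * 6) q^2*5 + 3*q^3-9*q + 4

Adding the polynomials and combining like terms:
(3*q^3 + q^2 + q + 3) + (4*q^2 - 10*q + 1)
= q^2*5 + 3*q^3-9*q + 4
6) q^2*5 + 3*q^3-9*q + 4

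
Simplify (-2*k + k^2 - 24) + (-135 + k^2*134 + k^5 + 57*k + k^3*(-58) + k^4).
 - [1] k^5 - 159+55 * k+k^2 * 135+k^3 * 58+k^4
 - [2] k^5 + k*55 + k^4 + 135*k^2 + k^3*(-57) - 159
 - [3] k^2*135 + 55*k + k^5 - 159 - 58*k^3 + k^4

Adding the polynomials and combining like terms:
(-2*k + k^2 - 24) + (-135 + k^2*134 + k^5 + 57*k + k^3*(-58) + k^4)
= k^2*135 + 55*k + k^5 - 159 - 58*k^3 + k^4
3) k^2*135 + 55*k + k^5 - 159 - 58*k^3 + k^4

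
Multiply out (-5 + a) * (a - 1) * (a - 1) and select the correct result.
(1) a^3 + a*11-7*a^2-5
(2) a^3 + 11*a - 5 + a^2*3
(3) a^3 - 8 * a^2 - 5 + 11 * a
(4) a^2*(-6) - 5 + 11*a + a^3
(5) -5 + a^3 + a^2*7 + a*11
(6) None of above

Expanding (-5 + a) * (a - 1) * (a - 1):
= a^3 + a*11-7*a^2-5
1) a^3 + a*11-7*a^2-5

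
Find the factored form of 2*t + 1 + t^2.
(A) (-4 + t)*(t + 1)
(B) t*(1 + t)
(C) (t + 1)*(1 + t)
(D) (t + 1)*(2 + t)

We need to factor 2*t + 1 + t^2.
The factored form is (t + 1)*(1 + t).
C) (t + 1)*(1 + t)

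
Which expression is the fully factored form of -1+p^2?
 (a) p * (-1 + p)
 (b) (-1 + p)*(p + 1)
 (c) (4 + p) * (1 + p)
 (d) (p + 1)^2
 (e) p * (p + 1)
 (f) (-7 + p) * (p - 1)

We need to factor -1+p^2.
The factored form is (-1 + p)*(p + 1).
b) (-1 + p)*(p + 1)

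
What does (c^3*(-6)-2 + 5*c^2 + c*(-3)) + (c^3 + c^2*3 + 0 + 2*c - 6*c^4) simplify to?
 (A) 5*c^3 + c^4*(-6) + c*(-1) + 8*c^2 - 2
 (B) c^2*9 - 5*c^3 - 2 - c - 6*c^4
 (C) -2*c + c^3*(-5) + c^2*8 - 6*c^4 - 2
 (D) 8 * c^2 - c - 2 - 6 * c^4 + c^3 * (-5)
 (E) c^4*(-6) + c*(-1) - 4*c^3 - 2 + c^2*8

Adding the polynomials and combining like terms:
(c^3*(-6) - 2 + 5*c^2 + c*(-3)) + (c^3 + c^2*3 + 0 + 2*c - 6*c^4)
= 8 * c^2 - c - 2 - 6 * c^4 + c^3 * (-5)
D) 8 * c^2 - c - 2 - 6 * c^4 + c^3 * (-5)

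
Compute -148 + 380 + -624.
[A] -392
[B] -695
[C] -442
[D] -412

First: -148 + 380 = 232
Then: 232 + -624 = -392
A) -392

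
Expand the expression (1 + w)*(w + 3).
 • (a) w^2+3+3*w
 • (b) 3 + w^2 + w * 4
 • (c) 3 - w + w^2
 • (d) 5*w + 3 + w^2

Expanding (1 + w)*(w + 3):
= 3 + w^2 + w * 4
b) 3 + w^2 + w * 4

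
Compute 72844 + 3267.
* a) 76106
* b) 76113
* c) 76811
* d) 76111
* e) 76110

72844 + 3267 = 76111
d) 76111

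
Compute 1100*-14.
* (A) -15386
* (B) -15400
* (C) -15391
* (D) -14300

1100 * -14 = -15400
B) -15400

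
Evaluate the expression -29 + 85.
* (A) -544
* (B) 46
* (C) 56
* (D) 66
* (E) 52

-29 + 85 = 56
C) 56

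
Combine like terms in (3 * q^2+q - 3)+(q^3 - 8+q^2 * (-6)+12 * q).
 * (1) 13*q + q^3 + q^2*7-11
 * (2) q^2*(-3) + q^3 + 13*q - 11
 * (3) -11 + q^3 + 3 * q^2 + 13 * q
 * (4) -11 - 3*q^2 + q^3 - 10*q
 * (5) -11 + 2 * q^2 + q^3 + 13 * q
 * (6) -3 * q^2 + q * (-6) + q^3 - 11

Adding the polynomials and combining like terms:
(3*q^2 + q - 3) + (q^3 - 8 + q^2*(-6) + 12*q)
= q^2*(-3) + q^3 + 13*q - 11
2) q^2*(-3) + q^3 + 13*q - 11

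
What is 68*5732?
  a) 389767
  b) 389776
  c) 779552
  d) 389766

68 * 5732 = 389776
b) 389776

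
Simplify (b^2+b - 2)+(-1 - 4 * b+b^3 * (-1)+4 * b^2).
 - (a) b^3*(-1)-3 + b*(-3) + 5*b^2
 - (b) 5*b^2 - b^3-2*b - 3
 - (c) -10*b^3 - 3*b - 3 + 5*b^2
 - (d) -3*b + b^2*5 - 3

Adding the polynomials and combining like terms:
(b^2 + b - 2) + (-1 - 4*b + b^3*(-1) + 4*b^2)
= b^3*(-1)-3 + b*(-3) + 5*b^2
a) b^3*(-1)-3 + b*(-3) + 5*b^2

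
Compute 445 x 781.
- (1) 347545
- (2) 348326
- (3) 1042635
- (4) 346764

445 * 781 = 347545
1) 347545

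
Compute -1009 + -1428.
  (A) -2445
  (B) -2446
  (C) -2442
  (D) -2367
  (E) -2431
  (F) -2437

-1009 + -1428 = -2437
F) -2437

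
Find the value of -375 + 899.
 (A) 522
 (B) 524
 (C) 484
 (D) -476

-375 + 899 = 524
B) 524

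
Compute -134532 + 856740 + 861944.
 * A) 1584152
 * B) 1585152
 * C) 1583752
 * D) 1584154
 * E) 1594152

First: -134532 + 856740 = 722208
Then: 722208 + 861944 = 1584152
A) 1584152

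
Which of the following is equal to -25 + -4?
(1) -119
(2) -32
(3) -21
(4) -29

-25 + -4 = -29
4) -29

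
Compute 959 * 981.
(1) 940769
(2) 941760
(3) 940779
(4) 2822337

959 * 981 = 940779
3) 940779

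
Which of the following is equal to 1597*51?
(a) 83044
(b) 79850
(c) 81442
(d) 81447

1597 * 51 = 81447
d) 81447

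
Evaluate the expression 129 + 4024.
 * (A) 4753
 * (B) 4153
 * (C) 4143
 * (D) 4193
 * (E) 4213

129 + 4024 = 4153
B) 4153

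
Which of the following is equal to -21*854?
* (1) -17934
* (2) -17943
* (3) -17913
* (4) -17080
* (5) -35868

-21 * 854 = -17934
1) -17934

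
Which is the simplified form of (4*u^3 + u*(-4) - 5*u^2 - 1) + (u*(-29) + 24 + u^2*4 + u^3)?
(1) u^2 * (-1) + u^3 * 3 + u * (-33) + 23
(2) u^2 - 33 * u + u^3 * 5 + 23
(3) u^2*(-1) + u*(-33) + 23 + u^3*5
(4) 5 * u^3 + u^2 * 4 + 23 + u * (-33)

Adding the polynomials and combining like terms:
(4*u^3 + u*(-4) - 5*u^2 - 1) + (u*(-29) + 24 + u^2*4 + u^3)
= u^2*(-1) + u*(-33) + 23 + u^3*5
3) u^2*(-1) + u*(-33) + 23 + u^3*5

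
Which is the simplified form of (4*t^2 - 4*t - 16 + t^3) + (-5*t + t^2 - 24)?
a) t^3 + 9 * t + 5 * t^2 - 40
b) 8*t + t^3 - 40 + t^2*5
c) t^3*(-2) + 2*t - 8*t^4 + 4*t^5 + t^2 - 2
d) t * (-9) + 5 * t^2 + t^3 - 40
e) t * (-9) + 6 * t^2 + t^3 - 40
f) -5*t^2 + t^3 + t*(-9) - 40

Adding the polynomials and combining like terms:
(4*t^2 - 4*t - 16 + t^3) + (-5*t + t^2 - 24)
= t * (-9) + 5 * t^2 + t^3 - 40
d) t * (-9) + 5 * t^2 + t^3 - 40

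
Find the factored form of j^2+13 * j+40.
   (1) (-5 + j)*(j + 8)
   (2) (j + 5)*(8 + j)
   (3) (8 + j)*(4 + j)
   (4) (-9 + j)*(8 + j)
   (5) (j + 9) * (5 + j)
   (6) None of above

We need to factor j^2+13 * j+40.
The factored form is (j + 5)*(8 + j).
2) (j + 5)*(8 + j)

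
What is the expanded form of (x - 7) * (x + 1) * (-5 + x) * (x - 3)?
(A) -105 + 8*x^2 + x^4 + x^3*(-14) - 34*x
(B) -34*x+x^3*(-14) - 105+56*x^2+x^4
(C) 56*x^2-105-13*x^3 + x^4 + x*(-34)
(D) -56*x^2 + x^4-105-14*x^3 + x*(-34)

Expanding (x - 7) * (x + 1) * (-5 + x) * (x - 3):
= -34*x+x^3*(-14) - 105+56*x^2+x^4
B) -34*x+x^3*(-14) - 105+56*x^2+x^4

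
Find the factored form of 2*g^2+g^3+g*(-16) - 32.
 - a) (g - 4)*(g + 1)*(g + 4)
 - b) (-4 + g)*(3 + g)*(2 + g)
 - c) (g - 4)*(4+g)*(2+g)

We need to factor 2*g^2+g^3+g*(-16) - 32.
The factored form is (g - 4)*(4+g)*(2+g).
c) (g - 4)*(4+g)*(2+g)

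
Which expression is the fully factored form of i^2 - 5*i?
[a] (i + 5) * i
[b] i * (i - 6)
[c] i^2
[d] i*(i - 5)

We need to factor i^2 - 5*i.
The factored form is i*(i - 5).
d) i*(i - 5)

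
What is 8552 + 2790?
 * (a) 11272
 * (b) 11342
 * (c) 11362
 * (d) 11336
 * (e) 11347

8552 + 2790 = 11342
b) 11342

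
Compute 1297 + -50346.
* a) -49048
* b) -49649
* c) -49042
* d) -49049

1297 + -50346 = -49049
d) -49049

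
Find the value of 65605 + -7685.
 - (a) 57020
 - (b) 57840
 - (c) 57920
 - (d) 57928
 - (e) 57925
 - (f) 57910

65605 + -7685 = 57920
c) 57920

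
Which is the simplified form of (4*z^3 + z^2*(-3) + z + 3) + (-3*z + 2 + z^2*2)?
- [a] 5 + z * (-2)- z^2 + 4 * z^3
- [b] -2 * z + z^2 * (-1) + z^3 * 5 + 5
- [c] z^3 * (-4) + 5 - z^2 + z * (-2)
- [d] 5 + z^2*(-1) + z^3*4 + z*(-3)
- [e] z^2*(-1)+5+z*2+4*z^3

Adding the polynomials and combining like terms:
(4*z^3 + z^2*(-3) + z + 3) + (-3*z + 2 + z^2*2)
= 5 + z * (-2)- z^2 + 4 * z^3
a) 5 + z * (-2)- z^2 + 4 * z^3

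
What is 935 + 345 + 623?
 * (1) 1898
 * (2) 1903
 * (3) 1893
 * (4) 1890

First: 935 + 345 = 1280
Then: 1280 + 623 = 1903
2) 1903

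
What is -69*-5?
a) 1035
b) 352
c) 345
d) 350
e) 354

-69 * -5 = 345
c) 345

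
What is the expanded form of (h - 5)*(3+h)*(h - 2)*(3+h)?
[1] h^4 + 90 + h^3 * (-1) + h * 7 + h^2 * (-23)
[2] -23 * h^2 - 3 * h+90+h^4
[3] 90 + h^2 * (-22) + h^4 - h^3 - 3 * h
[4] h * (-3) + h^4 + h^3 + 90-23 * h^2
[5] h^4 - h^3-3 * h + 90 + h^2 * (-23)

Expanding (h - 5)*(3+h)*(h - 2)*(3+h):
= h^4 - h^3-3 * h + 90 + h^2 * (-23)
5) h^4 - h^3-3 * h + 90 + h^2 * (-23)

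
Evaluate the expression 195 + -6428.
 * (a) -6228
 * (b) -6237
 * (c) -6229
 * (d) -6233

195 + -6428 = -6233
d) -6233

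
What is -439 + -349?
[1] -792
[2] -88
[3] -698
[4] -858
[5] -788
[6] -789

-439 + -349 = -788
5) -788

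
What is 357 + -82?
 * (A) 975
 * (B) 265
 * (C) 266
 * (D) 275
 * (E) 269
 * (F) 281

357 + -82 = 275
D) 275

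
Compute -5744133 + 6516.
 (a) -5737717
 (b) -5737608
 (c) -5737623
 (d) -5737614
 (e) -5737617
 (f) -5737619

-5744133 + 6516 = -5737617
e) -5737617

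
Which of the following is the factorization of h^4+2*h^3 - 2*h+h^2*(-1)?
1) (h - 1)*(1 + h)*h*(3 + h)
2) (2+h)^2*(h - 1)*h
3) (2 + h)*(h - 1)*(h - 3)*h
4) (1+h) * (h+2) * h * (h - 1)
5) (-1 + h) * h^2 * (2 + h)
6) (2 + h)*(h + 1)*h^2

We need to factor h^4+2*h^3 - 2*h+h^2*(-1).
The factored form is (1+h) * (h+2) * h * (h - 1).
4) (1+h) * (h+2) * h * (h - 1)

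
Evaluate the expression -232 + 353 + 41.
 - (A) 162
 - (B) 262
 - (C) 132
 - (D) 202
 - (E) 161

First: -232 + 353 = 121
Then: 121 + 41 = 162
A) 162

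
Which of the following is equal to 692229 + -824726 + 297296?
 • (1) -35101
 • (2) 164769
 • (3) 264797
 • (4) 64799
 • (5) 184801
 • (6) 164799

First: 692229 + -824726 = -132497
Then: -132497 + 297296 = 164799
6) 164799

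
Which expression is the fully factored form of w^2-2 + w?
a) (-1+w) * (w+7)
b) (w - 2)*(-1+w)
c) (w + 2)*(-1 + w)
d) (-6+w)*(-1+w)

We need to factor w^2-2 + w.
The factored form is (w + 2)*(-1 + w).
c) (w + 2)*(-1 + w)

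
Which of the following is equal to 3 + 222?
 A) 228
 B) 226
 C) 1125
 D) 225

3 + 222 = 225
D) 225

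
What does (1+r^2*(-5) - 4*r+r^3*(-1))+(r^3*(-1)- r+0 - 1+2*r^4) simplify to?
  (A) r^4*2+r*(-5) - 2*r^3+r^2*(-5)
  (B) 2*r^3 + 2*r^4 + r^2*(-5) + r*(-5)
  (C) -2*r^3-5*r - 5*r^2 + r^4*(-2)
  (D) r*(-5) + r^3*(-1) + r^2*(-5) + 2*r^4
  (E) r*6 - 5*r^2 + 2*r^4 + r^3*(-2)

Adding the polynomials and combining like terms:
(1 + r^2*(-5) - 4*r + r^3*(-1)) + (r^3*(-1) - r + 0 - 1 + 2*r^4)
= r^4*2+r*(-5) - 2*r^3+r^2*(-5)
A) r^4*2+r*(-5) - 2*r^3+r^2*(-5)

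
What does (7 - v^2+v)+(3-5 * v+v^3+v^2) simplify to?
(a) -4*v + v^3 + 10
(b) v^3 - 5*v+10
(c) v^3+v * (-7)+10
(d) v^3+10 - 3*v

Adding the polynomials and combining like terms:
(7 - v^2 + v) + (3 - 5*v + v^3 + v^2)
= -4*v + v^3 + 10
a) -4*v + v^3 + 10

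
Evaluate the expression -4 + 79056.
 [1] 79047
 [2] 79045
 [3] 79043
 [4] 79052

-4 + 79056 = 79052
4) 79052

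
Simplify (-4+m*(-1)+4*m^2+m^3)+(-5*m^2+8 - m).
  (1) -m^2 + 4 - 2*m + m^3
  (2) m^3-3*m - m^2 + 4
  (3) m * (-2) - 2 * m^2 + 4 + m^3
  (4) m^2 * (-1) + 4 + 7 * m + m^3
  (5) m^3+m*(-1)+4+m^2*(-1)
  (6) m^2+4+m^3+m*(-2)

Adding the polynomials and combining like terms:
(-4 + m*(-1) + 4*m^2 + m^3) + (-5*m^2 + 8 - m)
= -m^2 + 4 - 2*m + m^3
1) -m^2 + 4 - 2*m + m^3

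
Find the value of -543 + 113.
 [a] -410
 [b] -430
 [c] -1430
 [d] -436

-543 + 113 = -430
b) -430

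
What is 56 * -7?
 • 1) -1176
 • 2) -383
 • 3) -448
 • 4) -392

56 * -7 = -392
4) -392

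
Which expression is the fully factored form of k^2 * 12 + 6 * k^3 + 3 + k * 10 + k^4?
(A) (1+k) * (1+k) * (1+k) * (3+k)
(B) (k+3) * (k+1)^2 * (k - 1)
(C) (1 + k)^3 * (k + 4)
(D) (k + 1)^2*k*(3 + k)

We need to factor k^2 * 12 + 6 * k^3 + 3 + k * 10 + k^4.
The factored form is (1+k) * (1+k) * (1+k) * (3+k).
A) (1+k) * (1+k) * (1+k) * (3+k)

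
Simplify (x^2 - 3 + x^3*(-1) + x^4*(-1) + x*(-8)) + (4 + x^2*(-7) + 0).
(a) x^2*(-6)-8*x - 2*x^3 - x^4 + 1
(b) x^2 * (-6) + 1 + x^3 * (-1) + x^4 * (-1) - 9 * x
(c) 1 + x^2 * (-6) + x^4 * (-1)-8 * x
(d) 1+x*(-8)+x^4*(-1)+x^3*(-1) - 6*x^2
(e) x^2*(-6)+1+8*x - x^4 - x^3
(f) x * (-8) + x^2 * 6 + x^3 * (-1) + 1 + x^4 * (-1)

Adding the polynomials and combining like terms:
(x^2 - 3 + x^3*(-1) + x^4*(-1) + x*(-8)) + (4 + x^2*(-7) + 0)
= 1+x*(-8)+x^4*(-1)+x^3*(-1) - 6*x^2
d) 1+x*(-8)+x^4*(-1)+x^3*(-1) - 6*x^2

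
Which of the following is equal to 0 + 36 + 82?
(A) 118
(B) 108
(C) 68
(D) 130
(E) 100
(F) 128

First: 0 + 36 = 36
Then: 36 + 82 = 118
A) 118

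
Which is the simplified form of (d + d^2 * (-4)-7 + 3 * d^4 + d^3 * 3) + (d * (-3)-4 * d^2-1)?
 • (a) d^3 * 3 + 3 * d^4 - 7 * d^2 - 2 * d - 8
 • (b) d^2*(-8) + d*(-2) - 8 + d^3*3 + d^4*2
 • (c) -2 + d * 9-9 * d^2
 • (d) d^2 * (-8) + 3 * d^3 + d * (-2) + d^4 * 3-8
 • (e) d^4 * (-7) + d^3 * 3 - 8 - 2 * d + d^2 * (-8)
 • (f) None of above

Adding the polynomials and combining like terms:
(d + d^2*(-4) - 7 + 3*d^4 + d^3*3) + (d*(-3) - 4*d^2 - 1)
= d^2 * (-8) + 3 * d^3 + d * (-2) + d^4 * 3-8
d) d^2 * (-8) + 3 * d^3 + d * (-2) + d^4 * 3-8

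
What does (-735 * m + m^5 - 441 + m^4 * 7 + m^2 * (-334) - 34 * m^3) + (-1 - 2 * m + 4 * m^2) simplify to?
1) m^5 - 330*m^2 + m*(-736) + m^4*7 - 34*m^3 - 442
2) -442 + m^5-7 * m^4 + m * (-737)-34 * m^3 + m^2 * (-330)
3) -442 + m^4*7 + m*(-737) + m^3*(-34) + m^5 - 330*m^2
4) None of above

Adding the polynomials and combining like terms:
(-735*m + m^5 - 441 + m^4*7 + m^2*(-334) - 34*m^3) + (-1 - 2*m + 4*m^2)
= -442 + m^4*7 + m*(-737) + m^3*(-34) + m^5 - 330*m^2
3) -442 + m^4*7 + m*(-737) + m^3*(-34) + m^5 - 330*m^2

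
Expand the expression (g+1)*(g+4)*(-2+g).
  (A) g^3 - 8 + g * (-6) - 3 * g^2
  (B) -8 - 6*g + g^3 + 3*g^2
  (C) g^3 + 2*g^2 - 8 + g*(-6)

Expanding (g+1)*(g+4)*(-2+g):
= -8 - 6*g + g^3 + 3*g^2
B) -8 - 6*g + g^3 + 3*g^2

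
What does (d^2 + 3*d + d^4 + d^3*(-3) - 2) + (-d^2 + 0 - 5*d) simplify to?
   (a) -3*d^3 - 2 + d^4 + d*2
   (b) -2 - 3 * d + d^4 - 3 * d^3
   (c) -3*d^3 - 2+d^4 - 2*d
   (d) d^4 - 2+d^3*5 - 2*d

Adding the polynomials and combining like terms:
(d^2 + 3*d + d^4 + d^3*(-3) - 2) + (-d^2 + 0 - 5*d)
= -3*d^3 - 2+d^4 - 2*d
c) -3*d^3 - 2+d^4 - 2*d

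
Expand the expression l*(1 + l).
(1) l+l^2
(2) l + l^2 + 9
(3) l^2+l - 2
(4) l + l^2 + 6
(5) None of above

Expanding l*(1 + l):
= l+l^2
1) l+l^2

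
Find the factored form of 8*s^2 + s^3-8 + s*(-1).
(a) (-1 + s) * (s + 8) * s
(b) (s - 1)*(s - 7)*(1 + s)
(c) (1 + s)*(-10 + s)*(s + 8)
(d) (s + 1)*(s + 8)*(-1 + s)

We need to factor 8*s^2 + s^3-8 + s*(-1).
The factored form is (s + 1)*(s + 8)*(-1 + s).
d) (s + 1)*(s + 8)*(-1 + s)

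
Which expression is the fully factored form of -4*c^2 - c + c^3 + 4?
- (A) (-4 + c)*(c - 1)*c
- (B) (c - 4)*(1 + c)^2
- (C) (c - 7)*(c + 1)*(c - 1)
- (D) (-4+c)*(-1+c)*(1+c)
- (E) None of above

We need to factor -4*c^2 - c + c^3 + 4.
The factored form is (-4+c)*(-1+c)*(1+c).
D) (-4+c)*(-1+c)*(1+c)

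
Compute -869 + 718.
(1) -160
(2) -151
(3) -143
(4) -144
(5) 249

-869 + 718 = -151
2) -151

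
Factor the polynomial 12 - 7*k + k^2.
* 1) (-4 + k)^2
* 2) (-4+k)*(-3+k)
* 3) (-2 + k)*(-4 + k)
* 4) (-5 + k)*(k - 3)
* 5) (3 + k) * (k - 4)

We need to factor 12 - 7*k + k^2.
The factored form is (-4+k)*(-3+k).
2) (-4+k)*(-3+k)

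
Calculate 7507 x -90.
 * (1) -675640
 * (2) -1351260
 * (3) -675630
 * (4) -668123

7507 * -90 = -675630
3) -675630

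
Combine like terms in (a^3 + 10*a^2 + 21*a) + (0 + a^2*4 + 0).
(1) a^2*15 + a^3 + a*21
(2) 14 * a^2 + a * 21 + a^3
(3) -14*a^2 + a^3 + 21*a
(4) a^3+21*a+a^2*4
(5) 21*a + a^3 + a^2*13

Adding the polynomials and combining like terms:
(a^3 + 10*a^2 + 21*a) + (0 + a^2*4 + 0)
= 14 * a^2 + a * 21 + a^3
2) 14 * a^2 + a * 21 + a^3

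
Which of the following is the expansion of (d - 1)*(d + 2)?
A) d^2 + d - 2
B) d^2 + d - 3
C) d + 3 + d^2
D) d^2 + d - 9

Expanding (d - 1)*(d + 2):
= d^2 + d - 2
A) d^2 + d - 2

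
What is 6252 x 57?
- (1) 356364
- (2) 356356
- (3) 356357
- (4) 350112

6252 * 57 = 356364
1) 356364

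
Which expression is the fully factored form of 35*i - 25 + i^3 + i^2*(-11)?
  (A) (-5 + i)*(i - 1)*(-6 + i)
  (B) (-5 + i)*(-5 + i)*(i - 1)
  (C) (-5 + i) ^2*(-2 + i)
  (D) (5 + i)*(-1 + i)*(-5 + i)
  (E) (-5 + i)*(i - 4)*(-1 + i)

We need to factor 35*i - 25 + i^3 + i^2*(-11).
The factored form is (-5 + i)*(-5 + i)*(i - 1).
B) (-5 + i)*(-5 + i)*(i - 1)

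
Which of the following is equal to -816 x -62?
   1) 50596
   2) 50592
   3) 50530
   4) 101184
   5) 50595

-816 * -62 = 50592
2) 50592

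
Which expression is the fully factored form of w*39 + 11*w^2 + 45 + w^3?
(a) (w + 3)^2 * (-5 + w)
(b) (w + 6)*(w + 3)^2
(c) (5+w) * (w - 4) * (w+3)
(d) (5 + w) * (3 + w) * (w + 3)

We need to factor w*39 + 11*w^2 + 45 + w^3.
The factored form is (5 + w) * (3 + w) * (w + 3).
d) (5 + w) * (3 + w) * (w + 3)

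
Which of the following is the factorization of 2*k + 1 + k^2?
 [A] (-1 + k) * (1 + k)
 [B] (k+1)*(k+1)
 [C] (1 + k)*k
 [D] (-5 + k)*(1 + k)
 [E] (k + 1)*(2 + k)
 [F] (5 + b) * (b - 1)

We need to factor 2*k + 1 + k^2.
The factored form is (k+1)*(k+1).
B) (k+1)*(k+1)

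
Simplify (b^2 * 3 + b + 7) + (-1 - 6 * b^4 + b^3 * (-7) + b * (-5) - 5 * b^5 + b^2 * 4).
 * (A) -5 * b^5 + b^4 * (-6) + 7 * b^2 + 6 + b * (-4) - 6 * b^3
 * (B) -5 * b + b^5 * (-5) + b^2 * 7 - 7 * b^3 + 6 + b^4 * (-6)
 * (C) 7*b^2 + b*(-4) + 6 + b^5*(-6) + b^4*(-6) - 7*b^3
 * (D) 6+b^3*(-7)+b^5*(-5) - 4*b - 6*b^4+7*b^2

Adding the polynomials and combining like terms:
(b^2*3 + b + 7) + (-1 - 6*b^4 + b^3*(-7) + b*(-5) - 5*b^5 + b^2*4)
= 6+b^3*(-7)+b^5*(-5) - 4*b - 6*b^4+7*b^2
D) 6+b^3*(-7)+b^5*(-5) - 4*b - 6*b^4+7*b^2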